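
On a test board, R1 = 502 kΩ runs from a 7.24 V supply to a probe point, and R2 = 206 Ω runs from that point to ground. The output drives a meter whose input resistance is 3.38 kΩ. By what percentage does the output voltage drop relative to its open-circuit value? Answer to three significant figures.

The divider's output (Thévenin) resistance is R1‖R2 = 205.9 Ω.
Fractional drop under load = R_th/(R_th + R_L) = 205.9 / (205.9 + 3380) = 0.05742.
So the output falls by 5.74 %.

5.74 %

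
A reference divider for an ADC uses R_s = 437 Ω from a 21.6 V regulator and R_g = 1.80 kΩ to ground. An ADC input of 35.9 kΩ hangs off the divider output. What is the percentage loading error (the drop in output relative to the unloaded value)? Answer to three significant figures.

The divider's output (Thévenin) resistance is R_s‖R_g = 351.6 Ω.
Fractional drop under load = R_th/(R_th + R_L) = 351.6 / (351.6 + 35900) = 0.009700.
So the output falls by 0.970 %.

0.970 %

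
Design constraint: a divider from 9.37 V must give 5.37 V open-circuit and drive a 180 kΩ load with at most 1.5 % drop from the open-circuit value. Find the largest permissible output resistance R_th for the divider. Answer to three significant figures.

Loading drop = R_th/(R_th + R_L) ≤ 0.0150, so R_th ≤ R_L · ε/(1−ε) = 180 kΩ × 0.0150/0.9850 = 2.74 kΩ.
(Any R1, R2 with R2/(R1+R2) = 0.573 and R1‖R2 ≤ 2.74 kΩ will meet the spec.)

R_th ≤ 2.74 kΩ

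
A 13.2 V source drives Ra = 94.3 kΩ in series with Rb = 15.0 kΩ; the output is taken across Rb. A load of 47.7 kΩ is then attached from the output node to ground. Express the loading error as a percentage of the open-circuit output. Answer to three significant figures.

21.3 %

Unloaded V = 13.2 × 15.0/109.3 = 1.812 V.
Loaded: Rb‖R_L = 11.41 kΩ, giving V = 13.2 × 11.41/105.7 = 1.425 V.
Drop = (1.812 − 1.425) / 1.812 = 21.3 %.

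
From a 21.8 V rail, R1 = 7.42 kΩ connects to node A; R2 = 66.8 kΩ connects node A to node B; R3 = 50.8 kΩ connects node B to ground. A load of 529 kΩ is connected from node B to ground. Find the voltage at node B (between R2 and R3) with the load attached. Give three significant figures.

At node B, R3 is in parallel with the load: R3‖R_L = 46.35 kΩ.
Below node A the resistance is R2 + (R3‖R_L) = 113.1 kΩ, so V_A = 21.8 × 113.1/120.6 = 20.46 V.
Then V_B = V_A × (R3‖R_L)/(R2 + R3‖R_L) = 20.46 × 46.35/113.1 = 8.38 V.

V ≈ 8.38 V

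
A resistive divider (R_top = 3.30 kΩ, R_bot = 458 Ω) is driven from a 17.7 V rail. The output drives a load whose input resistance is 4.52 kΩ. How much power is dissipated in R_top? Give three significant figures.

P ≈ 74.9 mW

Total resistance from the source is R_top + (R_bot‖R_L) = 3716 Ω, so I = 17.7/3716 Ω = 4.763 mA.
P = I²·R_top = (4.763 mA)² × 3.30 kΩ = 74.9 mW.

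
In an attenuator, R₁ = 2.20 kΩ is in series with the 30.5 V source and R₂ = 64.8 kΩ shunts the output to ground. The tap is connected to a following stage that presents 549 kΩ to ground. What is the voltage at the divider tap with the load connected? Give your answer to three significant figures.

The load sits in parallel with R₂: R₂‖R_L = (64.8 × 549) / (64.8 + 549) = 57.96 kΩ.
V_out = 30.5 × 57.96 / (2.20 + 57.96) = 30.5 × 57.96/60.16 = 29.4 V.

V_out ≈ 29.4 V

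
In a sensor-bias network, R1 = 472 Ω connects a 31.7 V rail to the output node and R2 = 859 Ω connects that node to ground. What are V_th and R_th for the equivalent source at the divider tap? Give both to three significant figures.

V_th = 20.5 V, R_th = 305 Ω

V_th is the open-circuit tap voltage: 31.7 × 859/(472 + 859) = 20.5 V.
With the supply zeroed, R1 and R2 appear in parallel from the tap: R_th = R1‖R2 = (472 × 859)/1331 = 305 Ω.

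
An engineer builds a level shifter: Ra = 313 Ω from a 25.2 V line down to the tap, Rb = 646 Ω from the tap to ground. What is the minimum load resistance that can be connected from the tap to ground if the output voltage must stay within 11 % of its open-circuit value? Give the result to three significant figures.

R_L(min) ≈ 1.71 kΩ

Output resistance R_th = Ra‖Rb = (313 × 646)/959.0 = 210.8 Ω.
The fractional drop is R_th/(R_th + R_L); requiring this ≤ 0.110 gives R_L ≥ R_th(1/0.110 − 1) = 210.8 × 8.091 = 1.71 kΩ.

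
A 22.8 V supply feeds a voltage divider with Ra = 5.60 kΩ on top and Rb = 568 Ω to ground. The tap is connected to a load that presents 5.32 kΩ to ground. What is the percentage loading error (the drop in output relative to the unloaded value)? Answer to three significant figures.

Unloaded V = 22.8 × 568/6168 = 2.0996 V.
Loaded: Rb‖R_L = 513.2 Ω, giving V = 22.8 × 513.2/6113 = 1.9141 V.
Drop = (2.0996 − 1.9141) / 2.0996 = 8.84 %.

8.84 %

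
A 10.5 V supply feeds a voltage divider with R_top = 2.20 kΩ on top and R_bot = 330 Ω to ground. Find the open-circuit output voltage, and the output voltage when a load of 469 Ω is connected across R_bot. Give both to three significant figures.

Unloaded: 1.37 V; loaded: 0.850 V

Open-circuit: V = 10.5 × 330/(2200 + 330) = 1.37 V.
With the load, R_bot becomes R_bot‖R_L = 193.7 Ω, so V = 10.5 × 193.7/2394 = 0.850 V.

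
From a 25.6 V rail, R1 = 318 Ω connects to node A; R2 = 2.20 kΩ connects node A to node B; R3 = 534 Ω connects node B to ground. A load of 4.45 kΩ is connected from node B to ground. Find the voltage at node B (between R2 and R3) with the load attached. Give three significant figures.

V ≈ 4.08 V

At node B, R3 is in parallel with the load: R3‖R_L = 476.8 Ω.
Below node A the resistance is R2 + (R3‖R_L) = 2677 Ω, so V_A = 25.6 × 2677/2995 = 22.88 V.
Then V_B = V_A × (R3‖R_L)/(R2 + R3‖R_L) = 22.88 × 476.8/2677 = 4.08 V.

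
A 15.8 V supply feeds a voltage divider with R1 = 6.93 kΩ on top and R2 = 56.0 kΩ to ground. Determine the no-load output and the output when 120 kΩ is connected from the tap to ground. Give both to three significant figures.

Unloaded: 14.1 V; loaded: 13.4 V

Open-circuit: V = 15.8 × 56.0/(6.93 + 56.0) = 14.1 V.
With the load, R2 becomes R2‖R_L = 38.18 kΩ, so V = 15.8 × 38.18/45.11 = 13.4 V.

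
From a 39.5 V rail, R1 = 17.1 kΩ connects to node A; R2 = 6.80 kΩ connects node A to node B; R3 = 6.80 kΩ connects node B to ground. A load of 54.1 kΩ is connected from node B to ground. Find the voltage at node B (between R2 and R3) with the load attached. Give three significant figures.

V ≈ 7.97 V

At node B, R3 is in parallel with the load: R3‖R_L = 6.041 kΩ.
Below node A the resistance is R2 + (R3‖R_L) = 12.84 kΩ, so V_A = 39.5 × 12.84/29.94 = 16.94 V.
Then V_B = V_A × (R3‖R_L)/(R2 + R3‖R_L) = 16.94 × 6.041/12.84 = 7.97 V.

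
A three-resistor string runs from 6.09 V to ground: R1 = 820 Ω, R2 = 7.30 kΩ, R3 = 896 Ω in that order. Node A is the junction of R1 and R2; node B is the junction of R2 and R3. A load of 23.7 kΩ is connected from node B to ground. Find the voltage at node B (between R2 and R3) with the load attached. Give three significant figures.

At node B, R3 is in parallel with the load: R3‖R_L = 863.4 Ω.
Below node A the resistance is R2 + (R3‖R_L) = 8163 Ω, so V_A = 6.09 × 8163/8983 = 5.534 V.
Then V_B = V_A × (R3‖R_L)/(R2 + R3‖R_L) = 5.534 × 863.4/8163 = 0.585 V.

V ≈ 0.585 V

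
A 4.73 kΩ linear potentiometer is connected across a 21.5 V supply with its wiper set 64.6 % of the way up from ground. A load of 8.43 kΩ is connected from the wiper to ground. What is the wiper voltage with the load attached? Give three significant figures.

V ≈ 12.3 V

The wiper splits the pot into (1−α)R = 1.674 kΩ above and αR = 3.056 kΩ below.
Lower section ‖ load = 2.243 kΩ.
V_wiper = 21.5 × 2.243/(1.674 + 2.243) = 12.3 V.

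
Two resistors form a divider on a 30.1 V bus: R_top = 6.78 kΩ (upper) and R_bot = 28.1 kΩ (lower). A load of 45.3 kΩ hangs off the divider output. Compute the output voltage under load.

V_out ≈ 21.6 V

The load sits in parallel with R_bot: R_bot‖R_L = (28.1 × 45.3) / (28.1 + 45.3) = 17.34 kΩ.
V_out = 30.1 × 17.34 / (6.78 + 17.34) = 30.1 × 17.34/24.12 = 21.6 V.
(Unloaded it would have been 24.2 V.)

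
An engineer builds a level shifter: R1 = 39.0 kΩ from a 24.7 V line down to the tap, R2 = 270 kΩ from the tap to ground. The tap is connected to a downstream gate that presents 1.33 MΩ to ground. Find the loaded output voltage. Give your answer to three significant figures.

The load sits in parallel with R2: R2‖R_L = (270 × 1330) / (270 + 1330) = 224.4 kΩ.
V_out = 24.7 × 224.4 / (39.0 + 224.4) = 24.7 × 224.4/263.4 = 21.0 V.

V_out ≈ 21.0 V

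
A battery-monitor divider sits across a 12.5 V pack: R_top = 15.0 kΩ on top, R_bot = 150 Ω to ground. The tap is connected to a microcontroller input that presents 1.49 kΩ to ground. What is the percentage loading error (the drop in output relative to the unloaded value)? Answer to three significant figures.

Unloaded V = 12.5 × 150/15150 = 0.12376 V.
Loaded: R_bot‖R_L = 136.3 Ω, giving V = 12.5 × 136.3/15140 = 0.11254 V.
Drop = (0.12376 − 0.11254) / 0.12376 = 9.06 %.

9.06 %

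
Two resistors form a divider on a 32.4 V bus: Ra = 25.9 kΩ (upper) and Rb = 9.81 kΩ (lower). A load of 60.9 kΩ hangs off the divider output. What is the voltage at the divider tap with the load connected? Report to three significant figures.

The load sits in parallel with Rb: Rb‖R_L = (9.81 × 60.9) / (9.81 + 60.9) = 8.449 kΩ.
V_out = 32.4 × 8.449 / (25.9 + 8.449) = 32.4 × 8.449/34.35 = 7.97 V.
(Unloaded it would have been 8.90 V.)

V_out ≈ 7.97 V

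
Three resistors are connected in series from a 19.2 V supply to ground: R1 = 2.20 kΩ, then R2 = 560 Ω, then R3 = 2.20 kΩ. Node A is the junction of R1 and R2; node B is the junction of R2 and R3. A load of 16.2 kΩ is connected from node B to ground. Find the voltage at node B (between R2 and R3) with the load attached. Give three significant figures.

At node B, R3 is in parallel with the load: R3‖R_L = 1937 Ω.
Below node A the resistance is R2 + (R3‖R_L) = 2497 Ω, so V_A = 19.2 × 2497/4697 = 10.21 V.
Then V_B = V_A × (R3‖R_L)/(R2 + R3‖R_L) = 10.21 × 1937/2497 = 7.92 V.

V ≈ 7.92 V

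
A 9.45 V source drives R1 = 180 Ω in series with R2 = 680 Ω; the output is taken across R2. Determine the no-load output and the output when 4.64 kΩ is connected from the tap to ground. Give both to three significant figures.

Unloaded: 7.47 V; loaded: 7.25 V

Open-circuit: V = 9.45 × 680/(180 + 680) = 7.47 V.
With the load, R2 becomes R2‖R_L = 593.1 Ω, so V = 9.45 × 593.1/773.1 = 7.25 V.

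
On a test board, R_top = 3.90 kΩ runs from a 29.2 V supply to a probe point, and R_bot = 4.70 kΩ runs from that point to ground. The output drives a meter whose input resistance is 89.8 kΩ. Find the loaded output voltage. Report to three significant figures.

V_out ≈ 15.6 V

The load sits in parallel with R_bot: R_bot‖R_L = (4.70 × 89.8) / (4.70 + 89.8) = 4.466 kΩ.
V_out = 29.2 × 4.466 / (3.90 + 4.466) = 29.2 × 4.466/8.366 = 15.6 V.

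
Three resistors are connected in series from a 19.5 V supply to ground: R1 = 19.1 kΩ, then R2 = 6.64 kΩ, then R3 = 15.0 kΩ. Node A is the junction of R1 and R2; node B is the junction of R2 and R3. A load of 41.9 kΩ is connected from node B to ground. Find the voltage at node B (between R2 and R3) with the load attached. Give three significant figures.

V ≈ 5.86 V

At node B, R3 is in parallel with the load: R3‖R_L = 11.05 kΩ.
Below node A the resistance is R2 + (R3‖R_L) = 17.69 kΩ, so V_A = 19.5 × 17.69/36.79 = 9.375 V.
Then V_B = V_A × (R3‖R_L)/(R2 + R3‖R_L) = 9.375 × 11.05/17.69 = 5.86 V.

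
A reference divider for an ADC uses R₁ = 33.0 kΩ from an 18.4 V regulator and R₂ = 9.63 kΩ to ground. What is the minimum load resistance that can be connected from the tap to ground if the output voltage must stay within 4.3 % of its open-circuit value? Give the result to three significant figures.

R_L(min) ≈ 166 kΩ

Output resistance R_th = R₁‖R₂ = (33.0 × 9.63)/42.63 = 7.455 kΩ.
The fractional drop is R_th/(R_th + R_L); requiring this ≤ 0.0430 gives R_L ≥ R_th(1/0.0430 − 1) = 7.455 × 22.26 = 166 kΩ.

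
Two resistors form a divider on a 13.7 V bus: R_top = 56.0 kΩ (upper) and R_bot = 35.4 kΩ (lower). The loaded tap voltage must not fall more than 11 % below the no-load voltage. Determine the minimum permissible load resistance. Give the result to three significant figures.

R_L(min) ≈ 175 kΩ

Output resistance R_th = R_top‖R_bot = (56.0 × 35.4)/91.40 = 21.69 kΩ.
The fractional drop is R_th/(R_th + R_L); requiring this ≤ 0.110 gives R_L ≥ R_th(1/0.110 − 1) = 21.69 × 8.091 = 175 kΩ.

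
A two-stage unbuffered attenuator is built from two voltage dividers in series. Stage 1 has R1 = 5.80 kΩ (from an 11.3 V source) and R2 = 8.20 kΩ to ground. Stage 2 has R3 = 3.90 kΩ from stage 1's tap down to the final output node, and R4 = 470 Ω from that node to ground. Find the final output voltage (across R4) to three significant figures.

Stage 2 presents R3+R4 = 4370 Ω as a load on stage 1's tap.
Stage 1's lower leg becomes R2‖(R3+R4) = 2851 Ω, so V_mid = 11.3 × 2851/8651 = 3.724 V.
Stage 2 is itself unloaded: V_out = V_mid × R4/(R3+R4) = 3.724 × 470/4370 = 0.400 V.

V_out ≈ 0.400 V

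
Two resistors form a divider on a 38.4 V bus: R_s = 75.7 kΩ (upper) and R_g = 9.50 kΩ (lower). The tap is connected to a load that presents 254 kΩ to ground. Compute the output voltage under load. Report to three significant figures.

V_out ≈ 4.14 V

The load sits in parallel with R_g: R_g‖R_L = (9.50 × 254) / (9.50 + 254) = 9.157 kΩ.
V_out = 38.4 × 9.157 / (75.7 + 9.157) = 38.4 × 9.157/84.86 = 4.14 V.
(Unloaded it would have been 4.28 V.)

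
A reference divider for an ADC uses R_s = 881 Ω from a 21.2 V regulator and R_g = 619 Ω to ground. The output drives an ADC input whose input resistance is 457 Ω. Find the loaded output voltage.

The load sits in parallel with R_g: R_g‖R_L = (619 × 457) / (619 + 457) = 262.9 Ω.
V_out = 21.2 × 262.9 / (881 + 262.9) = 21.2 × 262.9/1144 = 4.87 V.

V_out ≈ 4.87 V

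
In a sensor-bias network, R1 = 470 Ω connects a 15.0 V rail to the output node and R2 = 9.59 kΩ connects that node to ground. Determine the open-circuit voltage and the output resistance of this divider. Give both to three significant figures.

V_th = 14.3 V, R_th = 448 Ω

V_th is the open-circuit tap voltage: 15.0 × 9590/(470 + 9590) = 14.3 V.
With the supply zeroed, R1 and R2 appear in parallel from the tap: R_th = R1‖R2 = (470 × 9590)/10060 = 448 Ω.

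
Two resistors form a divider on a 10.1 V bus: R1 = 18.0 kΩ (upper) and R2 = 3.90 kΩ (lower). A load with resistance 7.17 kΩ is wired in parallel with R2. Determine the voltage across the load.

V_out ≈ 1.24 V

The load sits in parallel with R2: R2‖R_L = (3.90 × 7.17) / (3.90 + 7.17) = 2.526 kΩ.
V_out = 10.1 × 2.526 / (18.0 + 2.526) = 10.1 × 2.526/20.53 = 1.24 V.
(Unloaded it would have been 1.80 V.)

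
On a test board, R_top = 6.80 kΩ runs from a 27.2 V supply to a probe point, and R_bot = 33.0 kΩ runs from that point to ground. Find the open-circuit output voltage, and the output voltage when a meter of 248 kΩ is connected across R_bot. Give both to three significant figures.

Open-circuit: V = 27.2 × 33.0/(6.80 + 33.0) = 22.6 V.
With the load, R_bot becomes R_bot‖R_L = 29.12 kΩ, so V = 27.2 × 29.12/35.92 = 22.1 V.

Unloaded: 22.6 V; loaded: 22.1 V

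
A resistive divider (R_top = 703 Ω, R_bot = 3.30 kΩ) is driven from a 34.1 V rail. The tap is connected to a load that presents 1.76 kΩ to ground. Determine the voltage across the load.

V_out ≈ 21.1 V

The load sits in parallel with R_bot: R_bot‖R_L = (3300 × 1760) / (3300 + 1760) = 1148 Ω.
V_out = 34.1 × 1148 / (703 + 1148) = 34.1 × 1148/1851 = 21.1 V.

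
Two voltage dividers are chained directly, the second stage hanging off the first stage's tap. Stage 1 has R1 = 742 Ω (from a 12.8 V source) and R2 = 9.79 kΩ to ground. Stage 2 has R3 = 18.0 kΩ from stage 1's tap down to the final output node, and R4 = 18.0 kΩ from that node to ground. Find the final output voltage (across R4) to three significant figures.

V_out ≈ 5.84 V

Stage 2 presents R3+R4 = 36000 Ω as a load on stage 1's tap.
Stage 1's lower leg becomes R2‖(R3+R4) = 7697 Ω, so V_mid = 12.8 × 7697/8439 = 11.67 V.
Stage 2 is itself unloaded: V_out = V_mid × R4/(R3+R4) = 11.67 × 18000/36000 = 5.84 V.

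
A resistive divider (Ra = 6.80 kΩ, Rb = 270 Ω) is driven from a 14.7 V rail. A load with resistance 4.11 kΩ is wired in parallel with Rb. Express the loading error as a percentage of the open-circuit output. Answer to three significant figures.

The divider's output (Thévenin) resistance is Ra‖Rb = 259.7 Ω.
Fractional drop under load = R_th/(R_th + R_L) = 259.7 / (259.7 + 4110) = 0.05943.
So the output falls by 5.94 %.

5.94 %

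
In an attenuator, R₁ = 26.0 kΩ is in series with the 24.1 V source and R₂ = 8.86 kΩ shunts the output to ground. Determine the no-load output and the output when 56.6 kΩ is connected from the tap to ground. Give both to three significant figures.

Unloaded: 6.13 V; loaded: 5.48 V

Open-circuit: V = 24.1 × 8.86/(26.0 + 8.86) = 6.13 V.
With the load, R₂ becomes R₂‖R_L = 7.661 kΩ, so V = 24.1 × 7.661/33.66 = 5.48 V.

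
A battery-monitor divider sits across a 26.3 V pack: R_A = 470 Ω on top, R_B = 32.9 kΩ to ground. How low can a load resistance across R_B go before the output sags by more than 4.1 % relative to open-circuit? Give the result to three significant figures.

Output resistance R_th = R_A‖R_B = (470 × 32900)/33370 = 463.4 Ω.
The fractional drop is R_th/(R_th + R_L); requiring this ≤ 0.0410 gives R_L ≥ R_th(1/0.0410 − 1) = 463.4 × 23.39 = 10.8 kΩ.

R_L(min) ≈ 10.8 kΩ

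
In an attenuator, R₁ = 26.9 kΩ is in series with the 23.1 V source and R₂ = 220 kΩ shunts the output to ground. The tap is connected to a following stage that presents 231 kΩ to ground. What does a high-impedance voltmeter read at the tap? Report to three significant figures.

The load sits in parallel with R₂: R₂‖R_L = (220 × 231) / (220 + 231) = 112.7 kΩ.
V_out = 23.1 × 112.7 / (26.9 + 112.7) = 23.1 × 112.7/139.6 = 18.6 V.
(Unloaded it would have been 20.6 V.)

V_out ≈ 18.6 V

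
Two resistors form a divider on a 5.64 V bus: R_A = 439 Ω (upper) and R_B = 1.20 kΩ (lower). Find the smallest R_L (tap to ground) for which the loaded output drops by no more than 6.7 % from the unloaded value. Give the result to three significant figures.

R_L(min) ≈ 4.48 kΩ

Output resistance R_th = R_A‖R_B = (439 × 1200)/1639 = 321.4 Ω.
The fractional drop is R_th/(R_th + R_L); requiring this ≤ 0.0670 gives R_L ≥ R_th(1/0.0670 − 1) = 321.4 × 13.93 = 4.48 kΩ.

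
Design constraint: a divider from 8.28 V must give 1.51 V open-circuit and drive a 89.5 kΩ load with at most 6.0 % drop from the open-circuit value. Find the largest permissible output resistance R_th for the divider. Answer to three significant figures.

R_th ≤ 5.71 kΩ

Loading drop = R_th/(R_th + R_L) ≤ 0.0600, so R_th ≤ R_L · ε/(1−ε) = 89.5 kΩ × 0.0600/0.9400 = 5.71 kΩ.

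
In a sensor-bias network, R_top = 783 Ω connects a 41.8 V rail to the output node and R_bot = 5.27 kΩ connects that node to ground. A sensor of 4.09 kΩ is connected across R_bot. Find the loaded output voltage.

V_out ≈ 31.2 V

The load sits in parallel with R_bot: R_bot‖R_L = (5270 × 4090) / (5270 + 4090) = 2303 Ω.
V_out = 41.8 × 2303 / (783 + 2303) = 41.8 × 2303/3086 = 31.2 V.
(Unloaded it would have been 36.4 V.)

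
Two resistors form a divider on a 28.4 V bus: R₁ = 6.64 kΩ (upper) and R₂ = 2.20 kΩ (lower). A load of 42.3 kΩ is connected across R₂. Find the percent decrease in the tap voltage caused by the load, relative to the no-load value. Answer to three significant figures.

The divider's output (Thévenin) resistance is R₁‖R₂ = 1.652 kΩ.
Fractional drop under load = R_th/(R_th + R_L) = 1.652 / (1.652 + 42.3) = 0.03760.
So the output falls by 3.76 %.

3.76 %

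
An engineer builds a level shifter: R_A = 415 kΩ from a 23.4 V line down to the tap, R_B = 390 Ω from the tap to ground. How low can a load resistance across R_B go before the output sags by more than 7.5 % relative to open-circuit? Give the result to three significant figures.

R_L(min) ≈ 4.81 kΩ

Output resistance R_th = R_A‖R_B = (415000 × 390)/415400 = 389.6 Ω.
The fractional drop is R_th/(R_th + R_L); requiring this ≤ 0.0750 gives R_L ≥ R_th(1/0.0750 − 1) = 389.6 × 12.33 = 4.81 kΩ.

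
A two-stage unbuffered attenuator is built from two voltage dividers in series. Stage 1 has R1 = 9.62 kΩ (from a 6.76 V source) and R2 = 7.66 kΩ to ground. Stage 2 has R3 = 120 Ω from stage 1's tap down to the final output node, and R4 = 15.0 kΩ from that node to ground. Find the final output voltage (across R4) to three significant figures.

Stage 2 presents R3+R4 = 15120 Ω as a load on stage 1's tap.
Stage 1's lower leg becomes R2‖(R3+R4) = 5084 Ω, so V_mid = 6.76 × 5084/14700 = 2.337 V.
Stage 2 is itself unloaded: V_out = V_mid × R4/(R3+R4) = 2.337 × 15000/15120 = 2.32 V.

V_out ≈ 2.32 V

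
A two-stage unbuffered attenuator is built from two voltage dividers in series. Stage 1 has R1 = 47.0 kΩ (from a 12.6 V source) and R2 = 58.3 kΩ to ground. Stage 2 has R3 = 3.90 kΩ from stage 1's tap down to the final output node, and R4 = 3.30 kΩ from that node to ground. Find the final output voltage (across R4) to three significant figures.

V_out ≈ 0.693 V

Stage 2 presents R3+R4 = 7.200 kΩ as a load on stage 1's tap.
Stage 1's lower leg becomes R2‖(R3+R4) = 6.409 kΩ, so V_mid = 12.6 × 6.409/53.41 = 1.512 V.
Stage 2 is itself unloaded: V_out = V_mid × R4/(R3+R4) = 1.512 × 3.30/7.200 = 0.693 V.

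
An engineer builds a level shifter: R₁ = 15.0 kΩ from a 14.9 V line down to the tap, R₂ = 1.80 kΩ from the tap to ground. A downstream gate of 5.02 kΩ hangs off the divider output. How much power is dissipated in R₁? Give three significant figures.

Total resistance from the source is R₁ + (R₂‖R_L) = 16.32 kΩ, so I = 14.9/16.32 kΩ = 0.9127 mA.
P = I²·R₁ = (0.9127 mA)² × 15.0 kΩ = 12.5 mW.

P ≈ 12.5 mW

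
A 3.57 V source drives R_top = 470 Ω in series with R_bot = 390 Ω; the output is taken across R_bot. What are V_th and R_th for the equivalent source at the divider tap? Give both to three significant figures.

V_th = 1.62 V, R_th = 213 Ω

V_th is the open-circuit tap voltage: 3.57 × 390/(470 + 390) = 1.62 V.
With the supply zeroed, R_top and R_bot appear in parallel from the tap: R_th = R_top‖R_bot = (470 × 390)/860.0 = 213 Ω.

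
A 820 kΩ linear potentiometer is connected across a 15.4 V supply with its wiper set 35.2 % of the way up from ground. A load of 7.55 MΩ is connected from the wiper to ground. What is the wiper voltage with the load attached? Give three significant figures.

The wiper splits the pot into (1−α)R = 531.4 kΩ above and αR = 288.6 kΩ below.
Lower section ‖ load = 278.0 kΩ.
V_wiper = 15.4 × 278.0/(531.4 + 278.0) = 5.29 V.

V ≈ 5.29 V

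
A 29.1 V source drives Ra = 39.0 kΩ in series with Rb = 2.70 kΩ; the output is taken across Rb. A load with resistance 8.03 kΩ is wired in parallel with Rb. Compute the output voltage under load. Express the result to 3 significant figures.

The load sits in parallel with Rb: Rb‖R_L = (2.70 × 8.03) / (2.70 + 8.03) = 2.021 kΩ.
V_out = 29.1 × 2.021 / (39.0 + 2.021) = 29.1 × 2.021/41.02 = 1.43 V.

V_out ≈ 1.43 V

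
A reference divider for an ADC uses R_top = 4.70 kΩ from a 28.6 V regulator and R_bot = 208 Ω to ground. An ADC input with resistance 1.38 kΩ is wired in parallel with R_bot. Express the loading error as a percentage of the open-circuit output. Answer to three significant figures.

12.6 %

The divider's output (Thévenin) resistance is R_top‖R_bot = 199.2 Ω.
Fractional drop under load = R_th/(R_th + R_L) = 199.2 / (199.2 + 1380) = 0.1261.
So the output falls by 12.6 %.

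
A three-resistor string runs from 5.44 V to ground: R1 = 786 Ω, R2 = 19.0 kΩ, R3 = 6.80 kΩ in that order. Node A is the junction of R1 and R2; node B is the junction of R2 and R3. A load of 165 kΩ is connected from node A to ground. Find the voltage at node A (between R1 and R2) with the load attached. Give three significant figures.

Below node A the series string R2+R3 = 25800 Ω sits in parallel with the 165000 Ω load: 22310 Ω.
V_A = 5.44 × 22310/(786 + 22310) = 5.25 V.

V ≈ 5.25 V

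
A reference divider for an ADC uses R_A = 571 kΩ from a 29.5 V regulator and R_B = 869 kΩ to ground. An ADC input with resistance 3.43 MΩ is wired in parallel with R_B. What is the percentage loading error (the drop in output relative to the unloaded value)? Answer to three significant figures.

The divider's output (Thévenin) resistance is R_A‖R_B = 344.6 kΩ.
Fractional drop under load = R_th/(R_th + R_L) = 344.6 / (344.6 + 3430) = 0.09129.
So the output falls by 9.13 %.

9.13 %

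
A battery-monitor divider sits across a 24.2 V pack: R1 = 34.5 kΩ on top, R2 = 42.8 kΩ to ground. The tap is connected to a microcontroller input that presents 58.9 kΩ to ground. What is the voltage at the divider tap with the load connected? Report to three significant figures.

The load sits in parallel with R2: R2‖R_L = (42.8 × 58.9) / (42.8 + 58.9) = 24.79 kΩ.
V_out = 24.2 × 24.79 / (34.5 + 24.79) = 24.2 × 24.79/59.29 = 10.1 V.
(Unloaded it would have been 13.4 V.)

V_out ≈ 10.1 V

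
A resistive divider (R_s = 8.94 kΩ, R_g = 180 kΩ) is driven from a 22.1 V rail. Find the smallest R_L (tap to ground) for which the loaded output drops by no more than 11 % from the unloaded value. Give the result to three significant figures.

Output resistance R_th = R_s‖R_g = (8.94 × 180)/188.9 = 8.517 kΩ.
The fractional drop is R_th/(R_th + R_L); requiring this ≤ 0.110 gives R_L ≥ R_th(1/0.110 − 1) = 8.517 × 8.091 = 68.9 kΩ.

R_L(min) ≈ 68.9 kΩ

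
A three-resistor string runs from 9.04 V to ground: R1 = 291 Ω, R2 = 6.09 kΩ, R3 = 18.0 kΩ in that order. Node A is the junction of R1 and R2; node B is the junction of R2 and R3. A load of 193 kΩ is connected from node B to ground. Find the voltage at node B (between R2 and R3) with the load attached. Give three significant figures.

At node B, R3 is in parallel with the load: R3‖R_L = 16460 Ω.
Below node A the resistance is R2 + (R3‖R_L) = 22550 Ω, so V_A = 9.04 × 22550/22850 = 8.925 V.
Then V_B = V_A × (R3‖R_L)/(R2 + R3‖R_L) = 8.925 × 16460/22550 = 6.52 V.

V ≈ 6.52 V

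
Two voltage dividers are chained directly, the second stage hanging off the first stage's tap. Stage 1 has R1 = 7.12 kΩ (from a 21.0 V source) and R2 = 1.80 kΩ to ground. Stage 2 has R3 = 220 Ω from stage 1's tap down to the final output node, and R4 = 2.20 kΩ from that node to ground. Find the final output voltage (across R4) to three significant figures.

V_out ≈ 2.42 V

Stage 2 presents R3+R4 = 2420 Ω as a load on stage 1's tap.
Stage 1's lower leg becomes R2‖(R3+R4) = 1032 Ω, so V_mid = 21.0 × 1032/8152 = 2.659 V.
Stage 2 is itself unloaded: V_out = V_mid × R4/(R3+R4) = 2.659 × 2200/2420 = 2.42 V.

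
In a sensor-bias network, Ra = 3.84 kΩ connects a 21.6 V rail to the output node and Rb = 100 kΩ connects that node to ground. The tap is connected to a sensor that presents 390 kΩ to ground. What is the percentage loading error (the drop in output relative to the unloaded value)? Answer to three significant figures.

The divider's output (Thévenin) resistance is Ra‖Rb = 3.698 kΩ.
Fractional drop under load = R_th/(R_th + R_L) = 3.698 / (3.698 + 390) = 0.009393.
So the output falls by 0.939 %.

0.939 %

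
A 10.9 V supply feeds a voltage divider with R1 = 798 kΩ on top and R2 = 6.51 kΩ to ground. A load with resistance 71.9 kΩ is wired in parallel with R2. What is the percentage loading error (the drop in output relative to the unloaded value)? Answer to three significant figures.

8.24 %

Unloaded V = 10.9 × 6.51/804.5 = 0.088202 V.
Loaded: R2‖R_L = 5.970 kΩ, giving V = 10.9 × 5.970/804.0 = 0.080933 V.
Drop = (0.088202 − 0.080933) / 0.088202 = 8.24 %.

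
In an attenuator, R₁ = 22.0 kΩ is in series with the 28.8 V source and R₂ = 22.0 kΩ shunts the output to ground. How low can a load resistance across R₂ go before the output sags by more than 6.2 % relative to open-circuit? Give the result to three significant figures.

R_L(min) ≈ 166 kΩ

Output resistance R_th = R₁‖R₂ = (22.0 × 22.0)/44.00 = 11.00 kΩ.
The fractional drop is R_th/(R_th + R_L); requiring this ≤ 0.0620 gives R_L ≥ R_th(1/0.0620 − 1) = 11.00 × 15.13 = 166 kΩ.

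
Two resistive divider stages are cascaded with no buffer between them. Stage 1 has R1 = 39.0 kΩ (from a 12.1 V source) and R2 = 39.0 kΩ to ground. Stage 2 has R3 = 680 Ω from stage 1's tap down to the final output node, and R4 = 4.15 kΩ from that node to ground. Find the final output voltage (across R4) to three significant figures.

V_out ≈ 1.03 V

Stage 2 presents R3+R4 = 4830 Ω as a load on stage 1's tap.
Stage 1's lower leg becomes R2‖(R3+R4) = 4298 Ω, so V_mid = 12.1 × 4298/43300 = 1.201 V.
Stage 2 is itself unloaded: V_out = V_mid × R4/(R3+R4) = 1.201 × 4150/4830 = 1.03 V.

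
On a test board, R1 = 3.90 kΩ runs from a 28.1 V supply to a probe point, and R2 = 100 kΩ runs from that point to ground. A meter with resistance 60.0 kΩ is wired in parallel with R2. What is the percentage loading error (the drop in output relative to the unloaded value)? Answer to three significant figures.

The divider's output (Thévenin) resistance is R1‖R2 = 3.754 kΩ.
Fractional drop under load = R_th/(R_th + R_L) = 3.754 / (3.754 + 60.0) = 0.05888.
So the output falls by 5.89 %.

5.89 %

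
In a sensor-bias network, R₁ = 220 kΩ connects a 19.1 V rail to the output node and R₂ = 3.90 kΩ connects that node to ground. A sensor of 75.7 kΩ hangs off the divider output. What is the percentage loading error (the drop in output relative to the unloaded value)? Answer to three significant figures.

The divider's output (Thévenin) resistance is R₁‖R₂ = 3.832 kΩ.
Fractional drop under load = R_th/(R_th + R_L) = 3.832 / (3.832 + 75.7) = 0.04818.
So the output falls by 4.82 %.

4.82 %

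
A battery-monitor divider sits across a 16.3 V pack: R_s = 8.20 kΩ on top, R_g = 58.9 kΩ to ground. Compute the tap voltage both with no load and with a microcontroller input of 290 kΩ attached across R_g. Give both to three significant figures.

Open-circuit: V = 16.3 × 58.9/(8.20 + 58.9) = 14.3 V.
With the load, R_g becomes R_g‖R_L = 48.96 kΩ, so V = 16.3 × 48.96/57.16 = 14.0 V.

Unloaded: 14.3 V; loaded: 14.0 V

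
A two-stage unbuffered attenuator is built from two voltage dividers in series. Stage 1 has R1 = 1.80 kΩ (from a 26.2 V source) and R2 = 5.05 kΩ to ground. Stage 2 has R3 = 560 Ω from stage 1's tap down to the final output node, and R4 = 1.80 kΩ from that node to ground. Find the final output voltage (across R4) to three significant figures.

V_out ≈ 9.43 V

Stage 2 presents R3+R4 = 2360 Ω as a load on stage 1's tap.
Stage 1's lower leg becomes R2‖(R3+R4) = 1608 Ω, so V_mid = 26.2 × 1608/3408 = 12.36 V.
Stage 2 is itself unloaded: V_out = V_mid × R4/(R3+R4) = 12.36 × 1800/2360 = 9.43 V.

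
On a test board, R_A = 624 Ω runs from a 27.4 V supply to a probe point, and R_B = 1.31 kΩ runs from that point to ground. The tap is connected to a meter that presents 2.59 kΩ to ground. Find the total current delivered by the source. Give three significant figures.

I ≈ 18.3 mA

R_B‖R_L = 870.0 Ω, so the source sees R_A + R_B‖R_L = 1494 Ω.
I = 27.4 V / 1494 Ω = 18.3 mA.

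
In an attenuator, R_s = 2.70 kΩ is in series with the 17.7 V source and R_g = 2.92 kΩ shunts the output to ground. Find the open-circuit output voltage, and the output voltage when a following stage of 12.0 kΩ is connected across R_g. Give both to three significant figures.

Open-circuit: V = 17.7 × 2.92/(2.70 + 2.92) = 9.20 V.
With the load, R_g becomes R_g‖R_L = 2.349 kΩ, so V = 17.7 × 2.349/5.049 = 8.23 V.

Unloaded: 9.20 V; loaded: 8.23 V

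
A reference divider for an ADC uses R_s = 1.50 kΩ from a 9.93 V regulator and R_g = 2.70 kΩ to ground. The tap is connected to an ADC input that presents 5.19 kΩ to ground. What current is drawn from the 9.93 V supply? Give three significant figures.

R_g‖R_L = 1.776 kΩ, so the source sees R_s + R_g‖R_L = 3.276 kΩ.
I = 9.93 V / 3.276 kΩ = 3.03 mA.

I ≈ 3.03 mA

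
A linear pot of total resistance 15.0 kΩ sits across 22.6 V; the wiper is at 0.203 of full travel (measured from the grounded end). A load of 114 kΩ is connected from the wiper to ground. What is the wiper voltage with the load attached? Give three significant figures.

The wiper splits the pot into (1−α)R = 11.95 kΩ above and αR = 3.045 kΩ below.
Lower section ‖ load = 2.966 kΩ.
V_wiper = 22.6 × 2.966/(11.95 + 2.966) = 4.49 V.

V ≈ 4.49 V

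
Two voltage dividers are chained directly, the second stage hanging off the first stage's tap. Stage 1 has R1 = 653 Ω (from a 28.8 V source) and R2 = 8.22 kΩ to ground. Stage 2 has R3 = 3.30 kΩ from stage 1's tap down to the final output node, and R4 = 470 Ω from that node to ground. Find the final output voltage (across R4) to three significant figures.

V_out ≈ 2.87 V

Stage 2 presents R3+R4 = 3770 Ω as a load on stage 1's tap.
Stage 1's lower leg becomes R2‖(R3+R4) = 2585 Ω, so V_mid = 28.8 × 2585/3238 = 22.99 V.
Stage 2 is itself unloaded: V_out = V_mid × R4/(R3+R4) = 22.99 × 470/3770 = 2.87 V.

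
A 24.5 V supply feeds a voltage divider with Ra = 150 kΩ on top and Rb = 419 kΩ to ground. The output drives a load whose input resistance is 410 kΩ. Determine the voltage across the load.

The load sits in parallel with Rb: Rb‖R_L = (419 × 410) / (419 + 410) = 207.2 kΩ.
V_out = 24.5 × 207.2 / (150 + 207.2) = 24.5 × 207.2/357.2 = 14.2 V.

V_out ≈ 14.2 V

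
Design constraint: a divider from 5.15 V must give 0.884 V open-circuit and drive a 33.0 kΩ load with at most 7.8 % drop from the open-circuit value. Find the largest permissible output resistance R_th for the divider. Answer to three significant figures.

Loading drop = R_th/(R_th + R_L) ≤ 0.0780, so R_th ≤ R_L · ε/(1−ε) = 33.0 kΩ × 0.0780/0.9220 = 2.79 kΩ.

R_th ≤ 2.79 kΩ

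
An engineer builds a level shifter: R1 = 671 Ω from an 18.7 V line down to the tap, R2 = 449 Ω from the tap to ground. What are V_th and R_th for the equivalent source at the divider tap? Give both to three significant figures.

V_th = 7.50 V, R_th = 269 Ω

V_th is the open-circuit tap voltage: 18.7 × 449/(671 + 449) = 7.50 V.
With the supply zeroed, R1 and R2 appear in parallel from the tap: R_th = R1‖R2 = (671 × 449)/1120 = 269 Ω.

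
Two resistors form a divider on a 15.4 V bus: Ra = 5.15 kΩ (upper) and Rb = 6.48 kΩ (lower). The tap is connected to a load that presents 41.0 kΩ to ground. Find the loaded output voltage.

V_out ≈ 8.02 V

The load sits in parallel with Rb: Rb‖R_L = (6.48 × 41.0) / (6.48 + 41.0) = 5.596 kΩ.
V_out = 15.4 × 5.596 / (5.15 + 5.596) = 15.4 × 5.596/10.75 = 8.02 V.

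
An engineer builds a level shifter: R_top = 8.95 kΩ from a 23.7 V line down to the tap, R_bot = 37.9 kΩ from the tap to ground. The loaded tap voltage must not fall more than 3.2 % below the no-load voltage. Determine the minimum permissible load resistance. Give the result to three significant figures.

R_L(min) ≈ 219 kΩ

Output resistance R_th = R_top‖R_bot = (8.95 × 37.9)/46.85 = 7.240 kΩ.
The fractional drop is R_th/(R_th + R_L); requiring this ≤ 0.0320 gives R_L ≥ R_th(1/0.0320 − 1) = 7.240 × 30.25 = 219 kΩ.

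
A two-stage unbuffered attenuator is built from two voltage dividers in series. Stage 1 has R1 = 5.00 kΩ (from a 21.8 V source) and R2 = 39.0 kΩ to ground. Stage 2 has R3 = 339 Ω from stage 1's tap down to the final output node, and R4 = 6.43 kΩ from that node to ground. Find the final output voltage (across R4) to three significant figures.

Stage 2 presents R3+R4 = 6769 Ω as a load on stage 1's tap.
Stage 1's lower leg becomes R2‖(R3+R4) = 5768 Ω, so V_mid = 21.8 × 5768/10770 = 11.68 V.
Stage 2 is itself unloaded: V_out = V_mid × R4/(R3+R4) = 11.68 × 6430/6769 = 11.1 V.

V_out ≈ 11.1 V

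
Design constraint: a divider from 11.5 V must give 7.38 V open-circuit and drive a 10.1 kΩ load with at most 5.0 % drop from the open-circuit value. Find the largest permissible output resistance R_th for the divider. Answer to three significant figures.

Loading drop = R_th/(R_th + R_L) ≤ 0.0500, so R_th ≤ R_L · ε/(1−ε) = 10.1 kΩ × 0.0500/0.9500 = 532 Ω.
(Any R1, R2 with R2/(R1+R2) = 0.642 and R1‖R2 ≤ 532 Ω will meet the spec.)

R_th ≤ 532 Ω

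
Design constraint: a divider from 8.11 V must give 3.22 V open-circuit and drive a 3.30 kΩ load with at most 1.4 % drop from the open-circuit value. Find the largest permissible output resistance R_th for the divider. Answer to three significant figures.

R_th ≤ 46.9 Ω

Loading drop = R_th/(R_th + R_L) ≤ 0.0140, so R_th ≤ R_L · ε/(1−ε) = 3.30 kΩ × 0.0140/0.9860 = 46.9 Ω.
(Any R1, R2 with R2/(R1+R2) = 0.397 and R1‖R2 ≤ 46.9 Ω will meet the spec.)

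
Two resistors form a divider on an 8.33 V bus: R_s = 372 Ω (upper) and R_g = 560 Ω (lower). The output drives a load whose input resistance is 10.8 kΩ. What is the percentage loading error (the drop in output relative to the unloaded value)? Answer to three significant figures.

2.03 %

The divider's output (Thévenin) resistance is R_s‖R_g = 223.5 Ω.
Fractional drop under load = R_th/(R_th + R_L) = 223.5 / (223.5 + 10800) = 0.02028.
So the output falls by 2.03 %.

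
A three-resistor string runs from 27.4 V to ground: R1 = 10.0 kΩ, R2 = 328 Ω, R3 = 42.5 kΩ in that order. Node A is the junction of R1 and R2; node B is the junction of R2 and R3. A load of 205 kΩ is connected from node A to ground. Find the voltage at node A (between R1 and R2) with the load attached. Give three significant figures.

V ≈ 21.4 V

Below node A the series string R2+R3 = 42830 Ω sits in parallel with the 205000 Ω load: 35430 Ω.
V_A = 27.4 × 35430/(10000 + 35430) = 21.4 V.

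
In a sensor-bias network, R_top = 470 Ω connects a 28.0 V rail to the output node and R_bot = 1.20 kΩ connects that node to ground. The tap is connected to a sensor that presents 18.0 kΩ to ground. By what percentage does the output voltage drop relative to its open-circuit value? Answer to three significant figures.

The divider's output (Thévenin) resistance is R_top‖R_bot = 337.7 Ω.
Fractional drop under load = R_th/(R_th + R_L) = 337.7 / (337.7 + 18000) = 0.01842.
So the output falls by 1.84 %.

1.84 %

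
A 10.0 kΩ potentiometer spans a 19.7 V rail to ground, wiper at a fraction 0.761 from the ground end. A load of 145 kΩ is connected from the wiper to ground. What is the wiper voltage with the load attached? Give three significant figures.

The wiper splits the pot into (1−α)R = 2.390 kΩ above and αR = 7.610 kΩ below.
Lower section ‖ load = 7.231 kΩ.
V_wiper = 19.7 × 7.231/(2.390 + 7.231) = 14.8 V.

V ≈ 14.8 V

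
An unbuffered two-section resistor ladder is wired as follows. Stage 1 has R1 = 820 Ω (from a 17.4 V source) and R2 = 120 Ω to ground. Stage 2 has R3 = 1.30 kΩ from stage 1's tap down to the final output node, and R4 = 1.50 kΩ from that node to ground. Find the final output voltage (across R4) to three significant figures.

V_out ≈ 1.15 V

Stage 2 presents R3+R4 = 2800 Ω as a load on stage 1's tap.
Stage 1's lower leg becomes R2‖(R3+R4) = 115.1 Ω, so V_mid = 17.4 × 115.1/935.1 = 2.141 V.
Stage 2 is itself unloaded: V_out = V_mid × R4/(R3+R4) = 2.141 × 1500/2800 = 1.15 V.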